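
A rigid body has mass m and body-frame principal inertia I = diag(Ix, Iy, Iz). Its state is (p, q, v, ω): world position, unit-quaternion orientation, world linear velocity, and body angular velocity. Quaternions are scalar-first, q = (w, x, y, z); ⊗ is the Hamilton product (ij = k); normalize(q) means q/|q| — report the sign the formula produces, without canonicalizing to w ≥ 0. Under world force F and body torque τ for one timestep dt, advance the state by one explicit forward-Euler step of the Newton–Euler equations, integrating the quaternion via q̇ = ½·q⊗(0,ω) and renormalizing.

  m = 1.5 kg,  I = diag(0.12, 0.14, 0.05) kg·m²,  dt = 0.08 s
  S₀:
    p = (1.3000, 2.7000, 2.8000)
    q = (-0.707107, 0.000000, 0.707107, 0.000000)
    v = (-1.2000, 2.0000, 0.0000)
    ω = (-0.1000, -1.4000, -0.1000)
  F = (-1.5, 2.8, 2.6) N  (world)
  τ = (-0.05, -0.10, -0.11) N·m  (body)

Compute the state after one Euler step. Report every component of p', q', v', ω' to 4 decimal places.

ω×(Iω) gyroscopic = (-0.0126, 0.0007, 0.0028)
angular accel α = (-0.3117, -0.7193, -2.2560)
ω + α·dt = (-0.1249, -1.4575, -0.2805)
q⊗(0,ω) = (0.9899498, 0.0000000, 0.9899498, 0.1414214)
updated quaternion q' = (-0.6665, 0.0000, 0.7455, 0.0056)
linear accel F/m = (-1.0000, 1.8667, 1.7333)
p' = p + v·dt = (1.2040, 2.8600, 2.8000)
v + (F/m)dt = (-1.2800, 2.1493, 0.1387)

p' = (1.2040, 2.8600, 2.8000)
q' = (-0.6665, 0.0000, 0.7455, 0.0056)
v' = (-1.2800, 2.1493, 0.1387)
ω' = (-0.1249, -1.4575, -0.2805)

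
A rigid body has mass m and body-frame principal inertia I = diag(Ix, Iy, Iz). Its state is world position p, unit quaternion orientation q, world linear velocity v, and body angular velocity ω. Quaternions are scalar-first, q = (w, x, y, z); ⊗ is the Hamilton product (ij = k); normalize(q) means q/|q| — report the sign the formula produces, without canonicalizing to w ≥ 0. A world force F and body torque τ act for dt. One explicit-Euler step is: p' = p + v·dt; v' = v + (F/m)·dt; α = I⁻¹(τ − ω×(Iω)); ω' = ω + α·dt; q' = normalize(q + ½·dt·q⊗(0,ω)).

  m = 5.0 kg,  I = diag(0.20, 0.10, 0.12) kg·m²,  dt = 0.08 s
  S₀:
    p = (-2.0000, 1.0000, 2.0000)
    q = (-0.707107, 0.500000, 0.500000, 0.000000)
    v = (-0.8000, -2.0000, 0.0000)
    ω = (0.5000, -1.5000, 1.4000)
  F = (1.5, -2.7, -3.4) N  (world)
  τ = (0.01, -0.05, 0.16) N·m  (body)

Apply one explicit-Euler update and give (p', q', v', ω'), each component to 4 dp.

p' = (-2.0640, 0.8400, 2.0000)
q' = (-0.6847, 0.5120, 0.5126, -0.0793)
v' = (-0.7760, -2.0432, -0.0544)
ω' = (0.5208, -1.5848, 1.4567)

a = F/m = (0.3000, -0.5400, -0.6800)
p' = p + v·dt = (-2.0640, 0.8400, 2.0000)
v' = v + a·dt = (-0.7760, -2.0432, -0.0544)
precession coupling ω×(Iω) = (-0.0420, 0.0560, 0.0750)
angular accel α = (0.2600, -1.0600, 0.7083)
new body rate ω' = (0.5208, -1.5848, 1.4567)
q⊗(0,ω) = (0.5000000, 0.3464465, 0.3606605, -1.9899498)
q' = normalize(q + ½dt·q⊗(0,ω)) = (-0.6847, 0.5120, 0.5126, -0.0793)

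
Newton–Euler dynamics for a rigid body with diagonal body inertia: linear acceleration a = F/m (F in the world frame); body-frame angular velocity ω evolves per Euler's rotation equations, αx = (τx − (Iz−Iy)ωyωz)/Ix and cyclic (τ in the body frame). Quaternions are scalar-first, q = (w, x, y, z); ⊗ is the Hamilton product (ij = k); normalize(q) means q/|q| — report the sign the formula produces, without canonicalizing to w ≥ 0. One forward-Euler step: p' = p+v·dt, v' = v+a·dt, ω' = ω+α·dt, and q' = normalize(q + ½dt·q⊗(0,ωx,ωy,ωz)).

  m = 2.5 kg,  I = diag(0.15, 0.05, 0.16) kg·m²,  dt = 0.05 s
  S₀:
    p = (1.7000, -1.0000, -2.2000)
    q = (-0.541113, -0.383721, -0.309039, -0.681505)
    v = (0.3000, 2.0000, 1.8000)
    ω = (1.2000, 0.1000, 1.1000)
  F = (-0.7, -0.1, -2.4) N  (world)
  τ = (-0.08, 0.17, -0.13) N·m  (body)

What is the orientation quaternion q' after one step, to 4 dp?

q' = (-0.5097, -0.4064, -0.3200, -0.6875)

q⊗(0,ω) = (1.2410246, -0.9211280, -0.4498242, -0.2627496)
updated quaternion q' = (-0.5097, -0.4064, -0.3200, -0.6875)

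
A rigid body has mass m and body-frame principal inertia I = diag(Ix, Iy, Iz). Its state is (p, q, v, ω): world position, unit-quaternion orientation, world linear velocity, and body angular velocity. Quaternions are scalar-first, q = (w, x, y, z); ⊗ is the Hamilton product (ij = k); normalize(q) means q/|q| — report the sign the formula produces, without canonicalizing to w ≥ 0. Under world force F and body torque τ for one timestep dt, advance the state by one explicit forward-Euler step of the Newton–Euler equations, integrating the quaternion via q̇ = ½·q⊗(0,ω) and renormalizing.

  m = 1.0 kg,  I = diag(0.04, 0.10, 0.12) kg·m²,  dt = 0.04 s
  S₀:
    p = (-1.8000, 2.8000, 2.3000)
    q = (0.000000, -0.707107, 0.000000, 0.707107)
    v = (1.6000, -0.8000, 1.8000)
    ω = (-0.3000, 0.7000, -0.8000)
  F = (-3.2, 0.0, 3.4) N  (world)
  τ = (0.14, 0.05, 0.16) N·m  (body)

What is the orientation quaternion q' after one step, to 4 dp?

q' = (0.0071, -0.7168, -0.0156, 0.6970)

q⊗(0,ω) = (0.3535535, -0.4949749, -0.7778177, -0.4949749)
q + ½dt·q⊗(0,ω), renormalized = (0.0071, -0.7168, -0.0156, 0.6970)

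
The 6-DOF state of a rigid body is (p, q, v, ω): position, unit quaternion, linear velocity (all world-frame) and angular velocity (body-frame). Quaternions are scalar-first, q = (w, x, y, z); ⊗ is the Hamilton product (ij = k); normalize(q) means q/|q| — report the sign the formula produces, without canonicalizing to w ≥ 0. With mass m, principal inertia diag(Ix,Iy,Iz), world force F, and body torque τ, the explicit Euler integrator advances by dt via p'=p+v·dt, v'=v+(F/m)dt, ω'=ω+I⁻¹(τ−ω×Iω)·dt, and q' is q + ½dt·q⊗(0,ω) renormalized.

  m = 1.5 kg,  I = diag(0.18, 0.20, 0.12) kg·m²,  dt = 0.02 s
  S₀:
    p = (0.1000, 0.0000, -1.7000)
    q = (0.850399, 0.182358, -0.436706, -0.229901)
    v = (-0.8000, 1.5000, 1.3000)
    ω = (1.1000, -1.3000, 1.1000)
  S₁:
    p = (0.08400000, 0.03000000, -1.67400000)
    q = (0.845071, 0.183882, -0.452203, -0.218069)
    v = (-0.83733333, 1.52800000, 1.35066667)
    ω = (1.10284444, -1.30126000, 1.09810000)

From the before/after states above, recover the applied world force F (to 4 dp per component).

velocity change Δv = (-0.03733333, 0.02800000, 0.05066667)
applied force F = (-2.8000, 2.1000, 3.8000)

F = (-2.8000, 2.1000, 3.8000)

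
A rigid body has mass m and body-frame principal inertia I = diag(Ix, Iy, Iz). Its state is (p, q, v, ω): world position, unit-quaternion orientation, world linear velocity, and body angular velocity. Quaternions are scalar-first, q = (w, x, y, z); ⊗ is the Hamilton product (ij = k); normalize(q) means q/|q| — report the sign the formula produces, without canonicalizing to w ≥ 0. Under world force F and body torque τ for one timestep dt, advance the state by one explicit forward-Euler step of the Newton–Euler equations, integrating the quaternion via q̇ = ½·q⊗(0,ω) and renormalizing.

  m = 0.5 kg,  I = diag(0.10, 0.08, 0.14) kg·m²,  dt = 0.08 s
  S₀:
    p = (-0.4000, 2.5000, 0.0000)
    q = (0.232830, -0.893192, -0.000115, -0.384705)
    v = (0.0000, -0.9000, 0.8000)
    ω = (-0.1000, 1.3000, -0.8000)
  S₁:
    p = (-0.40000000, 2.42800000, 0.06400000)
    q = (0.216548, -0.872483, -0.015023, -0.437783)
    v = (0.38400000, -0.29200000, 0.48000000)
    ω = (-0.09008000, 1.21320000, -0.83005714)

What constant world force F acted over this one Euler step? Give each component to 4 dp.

v₁ − v₀ = (0.38400000, 0.60800000, -0.32000000)
m·(v₁−v₀)/dt = (2.4000, 3.8000, -2.0000)

F = (2.4000, 3.8000, -2.0000)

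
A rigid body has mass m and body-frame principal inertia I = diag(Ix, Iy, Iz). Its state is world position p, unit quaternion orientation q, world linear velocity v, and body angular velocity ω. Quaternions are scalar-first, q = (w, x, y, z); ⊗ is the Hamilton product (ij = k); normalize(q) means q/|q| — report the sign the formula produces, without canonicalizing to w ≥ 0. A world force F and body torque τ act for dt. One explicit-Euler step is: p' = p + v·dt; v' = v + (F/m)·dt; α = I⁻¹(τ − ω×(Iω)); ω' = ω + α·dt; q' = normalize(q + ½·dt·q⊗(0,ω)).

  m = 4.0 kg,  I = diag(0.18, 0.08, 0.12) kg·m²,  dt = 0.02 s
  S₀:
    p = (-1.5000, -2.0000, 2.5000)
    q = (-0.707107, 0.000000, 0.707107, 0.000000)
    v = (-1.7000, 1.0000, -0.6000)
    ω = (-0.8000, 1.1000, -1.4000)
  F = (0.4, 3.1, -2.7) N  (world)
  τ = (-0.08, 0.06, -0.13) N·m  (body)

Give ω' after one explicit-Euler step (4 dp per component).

ω' = (-0.8020, 1.0982, -1.4363)

(τ − ω×Iω)/I = (-0.1022, -0.0900, -1.8167)
ω' = ω + α·dt = (-0.8020, 1.0982, -1.4363)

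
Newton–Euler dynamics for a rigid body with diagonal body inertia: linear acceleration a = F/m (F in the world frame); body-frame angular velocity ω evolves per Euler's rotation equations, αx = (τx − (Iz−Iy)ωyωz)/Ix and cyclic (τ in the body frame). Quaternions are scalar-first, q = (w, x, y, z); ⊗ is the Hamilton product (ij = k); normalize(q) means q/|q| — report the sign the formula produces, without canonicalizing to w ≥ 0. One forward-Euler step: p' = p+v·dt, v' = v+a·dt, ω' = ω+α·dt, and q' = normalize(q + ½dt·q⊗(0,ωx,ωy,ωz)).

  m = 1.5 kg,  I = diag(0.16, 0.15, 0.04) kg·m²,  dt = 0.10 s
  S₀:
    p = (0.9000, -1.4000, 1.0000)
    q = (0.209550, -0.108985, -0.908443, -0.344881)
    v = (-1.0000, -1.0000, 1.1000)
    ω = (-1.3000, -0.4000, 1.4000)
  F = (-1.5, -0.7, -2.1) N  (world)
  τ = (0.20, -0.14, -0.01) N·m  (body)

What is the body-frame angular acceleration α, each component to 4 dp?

ω×(Iω) gyroscopic = (0.0616, -0.2184, -0.0052)
angular accel α = (0.8650, 0.5227, -0.1200)

α = (0.8650, 0.5227, -0.1200)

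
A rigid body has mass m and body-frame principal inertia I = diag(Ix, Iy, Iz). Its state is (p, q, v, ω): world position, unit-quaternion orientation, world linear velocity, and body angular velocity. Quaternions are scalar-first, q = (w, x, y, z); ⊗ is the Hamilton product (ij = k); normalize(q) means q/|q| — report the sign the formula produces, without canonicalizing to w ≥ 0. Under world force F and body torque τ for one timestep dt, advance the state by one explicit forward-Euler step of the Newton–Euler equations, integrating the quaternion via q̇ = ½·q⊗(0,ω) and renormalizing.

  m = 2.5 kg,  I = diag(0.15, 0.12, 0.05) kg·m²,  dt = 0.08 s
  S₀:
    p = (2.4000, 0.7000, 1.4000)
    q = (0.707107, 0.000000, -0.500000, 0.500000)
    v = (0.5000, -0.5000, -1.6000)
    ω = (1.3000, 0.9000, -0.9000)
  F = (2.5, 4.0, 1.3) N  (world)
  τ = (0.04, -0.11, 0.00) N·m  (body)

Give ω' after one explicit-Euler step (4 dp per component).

angular accel α = (-0.1113, 0.0583, 0.7020)
ω' = ω + α·dt = (1.2911, 0.9047, -0.8438)

ω' = (1.2911, 0.9047, -0.8438)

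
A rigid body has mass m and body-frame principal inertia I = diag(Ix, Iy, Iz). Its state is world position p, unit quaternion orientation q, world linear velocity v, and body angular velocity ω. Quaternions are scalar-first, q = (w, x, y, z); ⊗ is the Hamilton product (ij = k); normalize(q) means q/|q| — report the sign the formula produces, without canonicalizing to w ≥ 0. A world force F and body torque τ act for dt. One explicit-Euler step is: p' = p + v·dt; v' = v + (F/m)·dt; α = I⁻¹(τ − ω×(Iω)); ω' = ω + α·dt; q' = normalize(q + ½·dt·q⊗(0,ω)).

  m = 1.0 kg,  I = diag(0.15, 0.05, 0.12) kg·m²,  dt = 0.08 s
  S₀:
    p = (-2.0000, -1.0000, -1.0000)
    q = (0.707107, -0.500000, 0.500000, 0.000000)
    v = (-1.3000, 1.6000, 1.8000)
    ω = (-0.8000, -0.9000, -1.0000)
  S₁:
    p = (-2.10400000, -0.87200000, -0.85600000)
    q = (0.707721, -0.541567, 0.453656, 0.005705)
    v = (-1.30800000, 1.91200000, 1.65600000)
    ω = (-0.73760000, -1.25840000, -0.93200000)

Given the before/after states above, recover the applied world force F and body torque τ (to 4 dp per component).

F = (-0.1000, 3.9000, -1.8000)
τ = (0.1800, -0.2000, 0.0300)

rate change Δω = (0.06240000, -0.35840000, 0.06800000)
ω₀×(Iω₀) = (0.0630, 0.0240, -0.0720)
applied torque τ = (0.1800, -0.2000, 0.0300)
v₁ − v₀ = (-0.00800000, 0.31200000, -0.14400000)
F = m·Δv/dt = (-0.1000, 3.9000, -1.8000)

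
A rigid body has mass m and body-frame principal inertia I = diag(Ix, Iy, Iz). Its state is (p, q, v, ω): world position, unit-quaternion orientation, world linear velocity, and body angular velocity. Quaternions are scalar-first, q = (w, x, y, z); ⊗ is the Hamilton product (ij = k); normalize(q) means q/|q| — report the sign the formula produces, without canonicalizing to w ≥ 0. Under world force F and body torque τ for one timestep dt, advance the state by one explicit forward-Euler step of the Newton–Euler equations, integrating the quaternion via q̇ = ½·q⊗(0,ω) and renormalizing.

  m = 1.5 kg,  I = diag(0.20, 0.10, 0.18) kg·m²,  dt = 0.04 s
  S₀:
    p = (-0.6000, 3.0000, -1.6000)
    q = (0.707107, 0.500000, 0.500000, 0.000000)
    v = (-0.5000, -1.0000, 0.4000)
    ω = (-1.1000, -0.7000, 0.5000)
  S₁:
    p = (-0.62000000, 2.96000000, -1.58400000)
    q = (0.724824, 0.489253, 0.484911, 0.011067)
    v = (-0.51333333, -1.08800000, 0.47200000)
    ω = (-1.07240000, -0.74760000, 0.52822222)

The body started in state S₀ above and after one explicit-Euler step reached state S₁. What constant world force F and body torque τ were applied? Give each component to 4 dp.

v₁ − v₀ = (-0.01333333, -0.08800000, 0.07200000)
F = m·Δv/dt = (-0.5000, -3.3000, 2.7000)
Δω = ω₁−ω₀ = (0.02760000, -0.04760000, 0.02822222)
ω₀×(Iω₀) = (-0.0280, -0.0110, -0.0770)
applied torque τ = (0.1100, -0.1300, 0.0500)

F = (-0.5000, -3.3000, 2.7000)
τ = (0.1100, -0.1300, 0.0500)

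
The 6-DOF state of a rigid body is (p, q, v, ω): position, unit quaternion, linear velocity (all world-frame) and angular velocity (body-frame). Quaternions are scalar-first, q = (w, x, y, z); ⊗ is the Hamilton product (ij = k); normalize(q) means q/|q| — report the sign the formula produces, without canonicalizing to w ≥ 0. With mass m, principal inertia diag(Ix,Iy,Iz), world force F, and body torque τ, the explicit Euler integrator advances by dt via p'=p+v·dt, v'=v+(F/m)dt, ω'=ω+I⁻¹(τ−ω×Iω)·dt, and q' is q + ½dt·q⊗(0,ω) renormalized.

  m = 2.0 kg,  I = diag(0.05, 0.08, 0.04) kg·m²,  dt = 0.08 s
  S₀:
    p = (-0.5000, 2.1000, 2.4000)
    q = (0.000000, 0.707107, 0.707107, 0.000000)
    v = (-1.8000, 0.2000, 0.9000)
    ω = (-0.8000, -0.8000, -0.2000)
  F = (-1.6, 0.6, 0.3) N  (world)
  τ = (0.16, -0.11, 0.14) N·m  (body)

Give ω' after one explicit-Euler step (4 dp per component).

ω×(Iω) gyroscopic = (-0.0064, 0.0016, 0.0192)
α = I⁻¹(τ − ω×Iω) = (3.3280, -1.3950, 3.0200)
new body rate ω' = (-0.5338, -0.9116, 0.0416)

ω' = (-0.5338, -0.9116, 0.0416)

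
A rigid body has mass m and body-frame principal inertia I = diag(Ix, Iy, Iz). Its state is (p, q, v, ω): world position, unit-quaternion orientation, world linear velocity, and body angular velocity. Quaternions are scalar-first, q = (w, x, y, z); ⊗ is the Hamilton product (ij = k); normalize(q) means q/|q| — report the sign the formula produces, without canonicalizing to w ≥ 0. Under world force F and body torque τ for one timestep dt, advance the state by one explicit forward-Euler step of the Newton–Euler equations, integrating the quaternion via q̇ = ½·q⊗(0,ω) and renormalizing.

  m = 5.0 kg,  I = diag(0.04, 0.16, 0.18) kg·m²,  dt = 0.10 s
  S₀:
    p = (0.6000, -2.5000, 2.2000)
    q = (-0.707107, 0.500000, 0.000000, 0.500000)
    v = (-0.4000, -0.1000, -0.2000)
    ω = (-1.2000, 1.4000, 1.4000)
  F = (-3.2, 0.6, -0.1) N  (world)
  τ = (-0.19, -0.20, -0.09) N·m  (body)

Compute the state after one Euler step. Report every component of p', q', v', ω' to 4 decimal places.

p' = (0.5600, -2.5100, 2.1800)
q' = (-0.7074, 0.5041, -0.1137, 0.4823)
v' = (-0.4640, -0.0880, -0.2020)
ω' = (-1.7730, 1.1280, 1.4620)

ω×(Iω) gyroscopic = (0.0392, 0.2352, -0.2016)
angular accel α = (-5.7300, -2.7200, 0.6200)
ω + α·dt = (-1.7730, 1.1280, 1.4620)
q⊗(0,ω) = (-0.1000000, 0.1485284, -2.2899498, -0.2899498)
q' = normalize(q + ½dt·q⊗(0,ω)) = (-0.7074, 0.5041, -0.1137, 0.4823)
p' = p + v·dt = (0.5600, -2.5100, 2.1800)
v + (F/m)dt = (-0.4640, -0.0880, -0.2020)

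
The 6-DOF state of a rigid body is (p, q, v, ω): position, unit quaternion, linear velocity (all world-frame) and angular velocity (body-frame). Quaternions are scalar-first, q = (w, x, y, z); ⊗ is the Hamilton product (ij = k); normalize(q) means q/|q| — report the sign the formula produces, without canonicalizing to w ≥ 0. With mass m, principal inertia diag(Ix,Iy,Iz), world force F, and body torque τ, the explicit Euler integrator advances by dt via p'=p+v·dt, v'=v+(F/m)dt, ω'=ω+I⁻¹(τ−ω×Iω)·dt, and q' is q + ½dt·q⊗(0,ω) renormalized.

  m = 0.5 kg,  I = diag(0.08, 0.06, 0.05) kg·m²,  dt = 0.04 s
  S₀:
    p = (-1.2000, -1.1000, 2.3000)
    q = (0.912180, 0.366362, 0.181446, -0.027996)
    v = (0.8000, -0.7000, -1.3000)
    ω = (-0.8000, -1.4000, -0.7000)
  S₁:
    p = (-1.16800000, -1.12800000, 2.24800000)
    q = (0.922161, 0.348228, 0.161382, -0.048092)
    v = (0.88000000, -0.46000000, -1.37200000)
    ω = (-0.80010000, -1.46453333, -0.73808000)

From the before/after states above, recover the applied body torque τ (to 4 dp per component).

τ = (-0.0100, -0.0800, -0.0700)

rate change Δω = (-0.00010000, -0.06453333, -0.03808000)
τ = I·(Δω/dt) + ω₀×(Iω₀) = (-0.0100, -0.0800, -0.0700)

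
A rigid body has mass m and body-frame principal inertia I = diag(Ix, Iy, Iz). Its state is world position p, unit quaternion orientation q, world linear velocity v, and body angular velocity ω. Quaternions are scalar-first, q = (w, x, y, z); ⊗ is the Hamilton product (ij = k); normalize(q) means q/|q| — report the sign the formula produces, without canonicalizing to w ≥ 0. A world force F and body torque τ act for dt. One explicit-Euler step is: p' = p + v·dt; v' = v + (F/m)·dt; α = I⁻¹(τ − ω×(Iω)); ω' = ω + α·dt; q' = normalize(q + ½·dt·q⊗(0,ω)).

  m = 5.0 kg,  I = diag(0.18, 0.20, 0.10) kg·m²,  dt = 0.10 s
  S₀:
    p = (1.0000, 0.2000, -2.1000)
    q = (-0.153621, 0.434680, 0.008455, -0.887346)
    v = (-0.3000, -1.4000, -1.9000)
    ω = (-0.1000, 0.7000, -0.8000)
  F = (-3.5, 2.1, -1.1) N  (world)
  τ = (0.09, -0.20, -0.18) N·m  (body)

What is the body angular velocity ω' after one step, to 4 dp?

gyro term ω×Iω = (0.0560, 0.0064, -0.0014)
angular accel α = (0.1889, -1.0320, -1.7860)
ω + α·dt = (-0.0811, 0.5968, -0.9786)

ω' = (-0.0811, 0.5968, -0.9786)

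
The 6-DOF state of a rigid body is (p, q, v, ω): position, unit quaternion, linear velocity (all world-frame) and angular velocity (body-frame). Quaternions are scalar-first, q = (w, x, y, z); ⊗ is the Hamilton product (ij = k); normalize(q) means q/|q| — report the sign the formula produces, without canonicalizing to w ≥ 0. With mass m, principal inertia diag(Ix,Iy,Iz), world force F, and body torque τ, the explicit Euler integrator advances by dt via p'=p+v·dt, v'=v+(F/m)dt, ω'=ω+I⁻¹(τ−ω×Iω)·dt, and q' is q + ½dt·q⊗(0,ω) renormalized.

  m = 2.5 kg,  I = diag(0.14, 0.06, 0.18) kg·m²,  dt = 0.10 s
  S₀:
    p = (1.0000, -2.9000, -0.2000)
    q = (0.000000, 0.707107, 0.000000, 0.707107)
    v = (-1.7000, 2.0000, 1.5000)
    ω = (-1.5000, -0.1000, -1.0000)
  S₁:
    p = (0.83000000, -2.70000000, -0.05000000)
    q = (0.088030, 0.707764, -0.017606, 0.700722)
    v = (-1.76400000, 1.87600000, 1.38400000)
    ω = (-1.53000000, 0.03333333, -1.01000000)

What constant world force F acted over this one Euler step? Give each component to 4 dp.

F = (-1.6000, -3.1000, -2.9000)

v₁ − v₀ = (-0.06400000, -0.12400000, -0.11600000)
F = m·Δv/dt = (-1.6000, -3.1000, -2.9000)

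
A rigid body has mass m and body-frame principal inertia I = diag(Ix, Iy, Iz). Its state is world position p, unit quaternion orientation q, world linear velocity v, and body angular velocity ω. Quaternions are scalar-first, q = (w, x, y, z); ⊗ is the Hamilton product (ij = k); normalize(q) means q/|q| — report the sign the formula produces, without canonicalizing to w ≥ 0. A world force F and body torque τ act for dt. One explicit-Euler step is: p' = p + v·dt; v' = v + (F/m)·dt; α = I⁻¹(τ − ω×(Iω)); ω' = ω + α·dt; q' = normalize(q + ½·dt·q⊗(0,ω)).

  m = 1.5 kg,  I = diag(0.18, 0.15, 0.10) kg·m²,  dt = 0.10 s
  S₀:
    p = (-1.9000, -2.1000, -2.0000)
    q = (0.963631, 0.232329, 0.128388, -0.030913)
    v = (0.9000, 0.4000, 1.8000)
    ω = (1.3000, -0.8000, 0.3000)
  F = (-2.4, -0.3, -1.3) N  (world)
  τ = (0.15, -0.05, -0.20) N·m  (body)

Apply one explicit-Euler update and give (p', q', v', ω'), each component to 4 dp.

p' = (-1.8100, -2.0600, -1.8200)
q' = (0.9513, 0.2948, 0.0841, -0.0340)
v' = (0.7400, 0.3800, 1.7133)
ω' = (1.3767, -0.8541, 0.0688)

p + v·dt = (-1.8100, -2.0600, -1.8200)
new velocity v' = (0.7400, 0.3800, 1.7133)
ω×(Iω) gyroscopic = (0.0120, 0.0312, 0.0312)
angular accel α = (0.7667, -0.5413, -2.3120)
ω + α·dt = (1.3767, -0.8541, 0.0688)
Hamilton product q⊗(0,ω) = (-0.1900434, 1.2665063, -0.8807904, -0.0636783)
q + ½dt·q⊗(0,ω), renormalized = (0.9513, 0.2948, 0.0841, -0.0340)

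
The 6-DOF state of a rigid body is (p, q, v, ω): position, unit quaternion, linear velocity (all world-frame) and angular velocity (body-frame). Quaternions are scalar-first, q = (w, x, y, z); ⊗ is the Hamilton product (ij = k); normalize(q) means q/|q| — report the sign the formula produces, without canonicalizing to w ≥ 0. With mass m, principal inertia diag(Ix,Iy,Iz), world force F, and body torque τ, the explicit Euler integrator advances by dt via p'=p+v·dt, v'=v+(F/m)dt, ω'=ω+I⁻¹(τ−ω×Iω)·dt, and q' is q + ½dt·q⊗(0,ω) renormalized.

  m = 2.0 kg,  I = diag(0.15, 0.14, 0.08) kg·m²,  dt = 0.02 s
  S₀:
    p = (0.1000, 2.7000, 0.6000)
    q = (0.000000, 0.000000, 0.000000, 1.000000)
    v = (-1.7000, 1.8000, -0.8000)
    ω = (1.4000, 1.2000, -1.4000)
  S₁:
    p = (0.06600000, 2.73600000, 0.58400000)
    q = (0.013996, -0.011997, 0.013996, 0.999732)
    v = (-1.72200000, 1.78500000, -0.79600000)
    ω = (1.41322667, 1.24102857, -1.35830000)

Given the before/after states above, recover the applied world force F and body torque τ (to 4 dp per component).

F = (-2.2000, -1.5000, 0.4000)
τ = (0.2000, 0.1500, 0.1500)

ω₁ − ω₀ = (0.01322667, 0.04102857, 0.04170000)
precession coupling = (0.1008, -0.1372, -0.0168)
τ = I·(Δω/dt) + ω₀×(Iω₀) = (0.2000, 0.1500, 0.1500)
velocity change Δv = (-0.02200000, -0.01500000, 0.00400000)
applied force F = (-2.2000, -1.5000, 0.4000)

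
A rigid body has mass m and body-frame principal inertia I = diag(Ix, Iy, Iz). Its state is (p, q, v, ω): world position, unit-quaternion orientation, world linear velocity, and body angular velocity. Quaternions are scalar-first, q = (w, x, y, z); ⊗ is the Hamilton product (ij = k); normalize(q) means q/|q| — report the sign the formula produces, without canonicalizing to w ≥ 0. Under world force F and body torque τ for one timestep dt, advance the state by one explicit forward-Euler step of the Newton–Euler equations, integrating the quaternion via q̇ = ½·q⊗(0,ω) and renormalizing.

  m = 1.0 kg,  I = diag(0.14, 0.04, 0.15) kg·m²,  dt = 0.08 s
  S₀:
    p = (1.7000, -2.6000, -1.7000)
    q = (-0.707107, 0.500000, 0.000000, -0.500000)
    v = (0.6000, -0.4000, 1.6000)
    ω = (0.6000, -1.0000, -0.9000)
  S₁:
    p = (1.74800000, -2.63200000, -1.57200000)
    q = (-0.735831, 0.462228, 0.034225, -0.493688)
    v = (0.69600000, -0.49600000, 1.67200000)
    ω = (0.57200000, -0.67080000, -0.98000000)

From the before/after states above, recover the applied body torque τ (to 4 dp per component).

τ = (0.0500, 0.1700, -0.0900)

rate change Δω = (-0.02800000, 0.32920000, -0.08000000)
I·α + gyro = (0.0500, 0.1700, -0.0900)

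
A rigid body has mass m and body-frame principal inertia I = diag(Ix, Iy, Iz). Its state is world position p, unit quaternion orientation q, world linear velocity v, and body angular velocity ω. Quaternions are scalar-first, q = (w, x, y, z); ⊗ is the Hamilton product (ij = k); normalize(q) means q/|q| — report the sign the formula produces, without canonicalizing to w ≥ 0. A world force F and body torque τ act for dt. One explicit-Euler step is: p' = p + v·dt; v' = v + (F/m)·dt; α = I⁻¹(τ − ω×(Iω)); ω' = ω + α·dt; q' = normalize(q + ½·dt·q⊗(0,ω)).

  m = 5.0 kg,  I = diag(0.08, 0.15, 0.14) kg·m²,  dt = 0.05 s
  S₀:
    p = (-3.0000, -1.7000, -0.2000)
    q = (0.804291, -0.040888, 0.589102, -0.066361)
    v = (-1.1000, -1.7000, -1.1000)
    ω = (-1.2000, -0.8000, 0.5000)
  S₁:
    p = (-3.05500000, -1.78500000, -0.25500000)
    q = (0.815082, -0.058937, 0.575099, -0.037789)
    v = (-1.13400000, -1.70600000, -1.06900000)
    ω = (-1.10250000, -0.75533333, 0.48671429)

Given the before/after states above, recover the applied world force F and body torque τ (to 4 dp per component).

F = (-3.4000, -0.6000, 3.1000)
τ = (0.1600, 0.1700, 0.0300)

Δω = ω₁−ω₀ = (0.09750000, 0.04466667, -0.01328571)
gyro term ω₀×Iω₀ = (0.0040, 0.0360, 0.0672)
τ = I·(Δω/dt) + ω₀×(Iω₀) = (0.1600, 0.1700, 0.0300)
Δv = v₁−v₀ = (-0.03400000, -0.00600000, 0.03100000)
applied force F = (-3.4000, -0.6000, 3.1000)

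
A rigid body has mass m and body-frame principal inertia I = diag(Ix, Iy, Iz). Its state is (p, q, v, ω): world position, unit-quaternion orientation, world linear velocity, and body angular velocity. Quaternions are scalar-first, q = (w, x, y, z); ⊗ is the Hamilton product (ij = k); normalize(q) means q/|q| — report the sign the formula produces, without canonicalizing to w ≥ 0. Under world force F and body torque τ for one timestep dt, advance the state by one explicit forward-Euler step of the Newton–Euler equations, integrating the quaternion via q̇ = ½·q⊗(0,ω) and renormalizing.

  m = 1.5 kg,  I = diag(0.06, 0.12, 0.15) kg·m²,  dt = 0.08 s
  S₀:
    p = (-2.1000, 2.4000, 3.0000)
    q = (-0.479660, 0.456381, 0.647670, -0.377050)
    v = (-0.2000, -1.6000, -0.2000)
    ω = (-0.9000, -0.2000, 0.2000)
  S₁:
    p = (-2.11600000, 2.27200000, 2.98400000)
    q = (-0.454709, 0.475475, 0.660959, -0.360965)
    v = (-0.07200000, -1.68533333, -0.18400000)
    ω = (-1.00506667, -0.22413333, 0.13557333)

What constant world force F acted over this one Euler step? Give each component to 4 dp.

F = (2.4000, -1.6000, 0.3000)

Δv = v₁−v₀ = (0.12800000, -0.08533333, 0.01600000)
F = m·Δv/dt = (2.4000, -1.6000, 0.3000)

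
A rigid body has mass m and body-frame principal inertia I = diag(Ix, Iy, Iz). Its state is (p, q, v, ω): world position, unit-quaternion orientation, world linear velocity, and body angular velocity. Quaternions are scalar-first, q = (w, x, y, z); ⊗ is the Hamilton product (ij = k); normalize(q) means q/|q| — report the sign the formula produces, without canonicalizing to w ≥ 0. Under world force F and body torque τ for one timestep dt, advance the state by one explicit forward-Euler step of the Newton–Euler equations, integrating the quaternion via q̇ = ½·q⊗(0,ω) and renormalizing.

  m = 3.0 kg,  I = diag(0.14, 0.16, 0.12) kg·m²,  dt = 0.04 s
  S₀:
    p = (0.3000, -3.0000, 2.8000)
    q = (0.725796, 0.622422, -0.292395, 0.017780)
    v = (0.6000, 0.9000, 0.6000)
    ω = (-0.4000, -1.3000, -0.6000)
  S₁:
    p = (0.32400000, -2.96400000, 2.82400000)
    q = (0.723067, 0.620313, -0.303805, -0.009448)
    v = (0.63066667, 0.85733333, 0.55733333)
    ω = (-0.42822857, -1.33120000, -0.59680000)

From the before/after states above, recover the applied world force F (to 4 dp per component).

F = (2.3000, -3.2000, -3.2000)

Δv = v₁−v₀ = (0.03066667, -0.04266667, -0.04266667)
m·(v₁−v₀)/dt = (2.3000, -3.2000, -3.2000)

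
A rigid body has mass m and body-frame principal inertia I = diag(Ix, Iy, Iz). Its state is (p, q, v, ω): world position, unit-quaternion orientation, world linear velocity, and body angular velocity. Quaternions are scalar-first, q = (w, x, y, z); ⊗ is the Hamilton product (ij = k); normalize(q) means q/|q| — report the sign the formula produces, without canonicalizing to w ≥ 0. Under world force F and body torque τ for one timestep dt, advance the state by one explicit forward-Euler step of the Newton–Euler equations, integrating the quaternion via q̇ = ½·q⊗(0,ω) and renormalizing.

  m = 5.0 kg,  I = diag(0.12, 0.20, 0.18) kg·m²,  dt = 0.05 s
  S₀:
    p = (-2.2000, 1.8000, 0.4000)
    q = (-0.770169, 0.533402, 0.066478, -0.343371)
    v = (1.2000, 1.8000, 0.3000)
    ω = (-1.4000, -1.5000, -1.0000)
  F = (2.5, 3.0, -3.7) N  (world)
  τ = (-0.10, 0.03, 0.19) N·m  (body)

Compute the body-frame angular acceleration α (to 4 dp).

ω×(Iω) gyroscopic = (-0.0300, -0.0840, 0.1680)
(τ − ω×Iω)/I = (-0.5833, 0.5700, 0.1222)

α = (-0.5833, 0.5700, 0.1222)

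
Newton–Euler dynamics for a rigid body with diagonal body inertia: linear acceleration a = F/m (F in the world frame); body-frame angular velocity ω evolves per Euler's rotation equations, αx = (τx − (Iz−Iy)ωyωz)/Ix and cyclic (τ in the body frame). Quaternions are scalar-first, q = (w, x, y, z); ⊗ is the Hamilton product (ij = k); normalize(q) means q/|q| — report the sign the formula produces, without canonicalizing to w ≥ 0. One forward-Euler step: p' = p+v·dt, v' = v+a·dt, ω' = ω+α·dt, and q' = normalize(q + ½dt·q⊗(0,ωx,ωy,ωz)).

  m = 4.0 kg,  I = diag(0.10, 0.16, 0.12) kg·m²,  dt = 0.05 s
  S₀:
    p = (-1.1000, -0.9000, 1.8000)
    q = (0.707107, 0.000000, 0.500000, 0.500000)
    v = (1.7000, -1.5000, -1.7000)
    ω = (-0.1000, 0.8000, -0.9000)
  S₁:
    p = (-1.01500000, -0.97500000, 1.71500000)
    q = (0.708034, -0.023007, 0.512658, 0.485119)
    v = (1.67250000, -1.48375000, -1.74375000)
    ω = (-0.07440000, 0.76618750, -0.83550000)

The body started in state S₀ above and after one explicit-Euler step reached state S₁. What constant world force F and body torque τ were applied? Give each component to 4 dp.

F = (-2.2000, 1.3000, -3.5000)
τ = (0.0800, -0.1100, 0.1500)

rate change Δω = (0.02560000, -0.03381250, 0.06450000)
I·α + gyro = (0.0800, -0.1100, 0.1500)
v₁ − v₀ = (-0.02750000, 0.01625000, -0.04375000)
m·(v₁−v₀)/dt = (-2.2000, 1.3000, -3.5000)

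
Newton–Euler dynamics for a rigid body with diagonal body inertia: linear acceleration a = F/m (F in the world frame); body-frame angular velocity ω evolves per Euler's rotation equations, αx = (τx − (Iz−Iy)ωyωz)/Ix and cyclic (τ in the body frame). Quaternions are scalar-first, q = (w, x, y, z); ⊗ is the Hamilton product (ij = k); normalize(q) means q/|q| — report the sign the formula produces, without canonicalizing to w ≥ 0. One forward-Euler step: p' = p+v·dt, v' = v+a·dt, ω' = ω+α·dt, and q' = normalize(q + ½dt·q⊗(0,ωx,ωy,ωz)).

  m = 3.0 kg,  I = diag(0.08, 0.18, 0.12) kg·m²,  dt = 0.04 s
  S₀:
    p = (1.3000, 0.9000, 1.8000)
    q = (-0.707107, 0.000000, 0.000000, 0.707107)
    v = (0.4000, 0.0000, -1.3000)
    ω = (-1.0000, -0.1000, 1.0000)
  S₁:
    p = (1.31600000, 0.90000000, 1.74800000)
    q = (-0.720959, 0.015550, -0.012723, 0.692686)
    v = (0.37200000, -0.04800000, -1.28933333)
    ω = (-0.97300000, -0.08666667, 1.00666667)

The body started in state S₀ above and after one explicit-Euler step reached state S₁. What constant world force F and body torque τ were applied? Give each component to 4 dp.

Δω = ω₁−ω₀ = (0.02700000, 0.01333333, 0.00666667)
gyro term ω₀×Iω₀ = (0.0060, 0.0400, 0.0100)
applied torque τ = (0.0600, 0.1000, 0.0300)
v₁ − v₀ = (-0.02800000, -0.04800000, 0.01066667)
m·(v₁−v₀)/dt = (-2.1000, -3.6000, 0.8000)

F = (-2.1000, -3.6000, 0.8000)
τ = (0.0600, 0.1000, 0.0300)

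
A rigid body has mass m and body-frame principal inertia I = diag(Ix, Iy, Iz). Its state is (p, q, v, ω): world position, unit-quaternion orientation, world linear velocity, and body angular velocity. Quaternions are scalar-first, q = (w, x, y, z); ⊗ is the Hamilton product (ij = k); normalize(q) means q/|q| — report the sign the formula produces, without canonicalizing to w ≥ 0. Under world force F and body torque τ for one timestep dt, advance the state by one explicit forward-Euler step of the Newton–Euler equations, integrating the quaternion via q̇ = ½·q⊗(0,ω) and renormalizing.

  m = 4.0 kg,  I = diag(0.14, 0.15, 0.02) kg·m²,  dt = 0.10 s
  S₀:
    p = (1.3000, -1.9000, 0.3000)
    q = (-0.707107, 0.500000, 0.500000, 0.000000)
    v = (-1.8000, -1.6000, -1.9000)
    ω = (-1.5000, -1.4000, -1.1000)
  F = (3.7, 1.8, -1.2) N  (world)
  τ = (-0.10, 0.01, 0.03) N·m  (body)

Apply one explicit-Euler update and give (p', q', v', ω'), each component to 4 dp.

p' = (1.1200, -2.0600, 0.1100)
q' = (-0.6304, 0.5220, 0.5731, 0.0411)
v' = (-1.7075, -1.5550, -1.9300)
ω' = (-1.4284, -1.5253, -1.0550)

(τ − ω×Iω)/I = (0.7157, -1.2533, 0.4500)
ω' = ω + α·dt = (-1.4284, -1.5253, -1.0550)
q⊗(0,ω) = (1.4500000, 0.5106605, 1.5399498, 0.8278177)
q + ½dt·q⊗(0,ω), renormalized = (-0.6304, 0.5220, 0.5731, 0.0411)
a = (0.9250, 0.4500, -0.3000)
p' = p + v·dt = (1.1200, -2.0600, 0.1100)
new velocity v' = (-1.7075, -1.5550, -1.9300)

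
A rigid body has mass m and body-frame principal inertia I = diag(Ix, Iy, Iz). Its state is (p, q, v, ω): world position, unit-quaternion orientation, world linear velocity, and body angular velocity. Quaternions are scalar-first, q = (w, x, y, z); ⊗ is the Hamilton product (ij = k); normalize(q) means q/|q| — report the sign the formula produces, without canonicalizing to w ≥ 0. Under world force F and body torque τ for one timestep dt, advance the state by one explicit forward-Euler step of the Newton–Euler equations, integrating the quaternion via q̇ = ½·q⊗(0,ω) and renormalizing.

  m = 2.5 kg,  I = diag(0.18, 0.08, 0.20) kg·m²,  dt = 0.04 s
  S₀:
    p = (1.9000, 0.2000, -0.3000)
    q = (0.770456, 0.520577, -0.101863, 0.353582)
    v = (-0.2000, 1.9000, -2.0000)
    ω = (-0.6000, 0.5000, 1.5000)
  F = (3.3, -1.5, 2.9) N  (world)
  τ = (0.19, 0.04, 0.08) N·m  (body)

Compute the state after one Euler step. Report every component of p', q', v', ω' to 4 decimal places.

p' = (1.8920, 0.2760, -0.3800)
q' = (0.7667, 0.5045, -0.1140, 0.3805)
v' = (-0.1472, 1.8760, -1.9536)
ω' = (-0.5778, 0.5110, 1.5100)

gyro term ω×Iω = (0.0900, 0.0180, 0.0300)
angular accel α = (0.5556, 0.2750, 0.2500)
ω + α·dt = (-0.5778, 0.5110, 1.5100)
Hamilton product q⊗(0,ω) = (-0.1670953, -0.7918591, -0.6077867, 1.3548547)
q + ½dt·q⊗(0,ω), renormalized = (0.7667, 0.5045, -0.1140, 0.3805)
new position p' = (1.8920, 0.2760, -0.3800)
v' = v + a·dt = (-0.1472, 1.8760, -1.9536)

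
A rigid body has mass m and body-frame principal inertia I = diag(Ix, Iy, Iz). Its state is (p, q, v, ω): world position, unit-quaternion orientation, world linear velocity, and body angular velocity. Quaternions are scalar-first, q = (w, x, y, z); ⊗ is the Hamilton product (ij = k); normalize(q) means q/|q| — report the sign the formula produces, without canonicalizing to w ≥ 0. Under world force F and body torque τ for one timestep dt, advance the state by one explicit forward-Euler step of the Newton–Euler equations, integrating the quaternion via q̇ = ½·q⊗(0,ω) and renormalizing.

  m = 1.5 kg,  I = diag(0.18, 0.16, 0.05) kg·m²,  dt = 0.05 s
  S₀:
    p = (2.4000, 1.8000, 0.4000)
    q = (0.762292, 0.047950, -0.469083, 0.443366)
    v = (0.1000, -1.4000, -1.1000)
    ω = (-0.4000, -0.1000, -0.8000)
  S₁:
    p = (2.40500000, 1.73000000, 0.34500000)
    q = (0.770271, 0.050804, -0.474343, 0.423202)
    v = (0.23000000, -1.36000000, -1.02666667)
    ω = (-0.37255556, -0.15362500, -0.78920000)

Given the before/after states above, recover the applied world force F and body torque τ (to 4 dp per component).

rate change Δω = (0.02744444, -0.05362500, 0.01080000)
ω₀×(Iω₀) = (-0.0088, 0.0416, -0.0008)
I·α + gyro = (0.0900, -0.1300, 0.0100)
velocity change Δv = (0.13000000, 0.04000000, 0.07333333)
F = m·Δv/dt = (3.9000, 1.2000, 2.2000)

F = (3.9000, 1.2000, 2.2000)
τ = (0.0900, -0.1300, 0.0100)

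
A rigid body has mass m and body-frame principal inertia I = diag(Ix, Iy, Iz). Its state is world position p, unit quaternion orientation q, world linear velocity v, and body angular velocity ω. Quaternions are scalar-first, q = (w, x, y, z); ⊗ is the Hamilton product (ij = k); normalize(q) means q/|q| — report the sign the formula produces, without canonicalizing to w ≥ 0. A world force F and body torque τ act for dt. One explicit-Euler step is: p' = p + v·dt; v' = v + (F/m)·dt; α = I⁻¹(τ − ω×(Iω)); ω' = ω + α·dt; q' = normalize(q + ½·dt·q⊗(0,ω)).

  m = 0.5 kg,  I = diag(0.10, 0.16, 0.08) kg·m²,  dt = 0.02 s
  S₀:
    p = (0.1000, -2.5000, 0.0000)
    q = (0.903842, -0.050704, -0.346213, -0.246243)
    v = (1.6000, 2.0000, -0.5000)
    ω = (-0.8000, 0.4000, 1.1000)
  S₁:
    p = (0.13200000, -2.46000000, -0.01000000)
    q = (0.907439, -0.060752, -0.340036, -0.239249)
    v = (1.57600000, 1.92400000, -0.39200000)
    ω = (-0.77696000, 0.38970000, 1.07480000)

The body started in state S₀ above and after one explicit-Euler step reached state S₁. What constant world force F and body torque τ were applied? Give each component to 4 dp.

F = (-0.6000, -1.9000, 2.7000)
τ = (0.0800, -0.1000, -0.1200)

rate change Δω = (0.02304000, -0.01030000, -0.02520000)
τ = I·(Δω/dt) + ω₀×(Iω₀) = (0.0800, -0.1000, -0.1200)
v₁ − v₀ = (-0.02400000, -0.07600000, 0.10800000)
applied force F = (-0.6000, -1.9000, 2.7000)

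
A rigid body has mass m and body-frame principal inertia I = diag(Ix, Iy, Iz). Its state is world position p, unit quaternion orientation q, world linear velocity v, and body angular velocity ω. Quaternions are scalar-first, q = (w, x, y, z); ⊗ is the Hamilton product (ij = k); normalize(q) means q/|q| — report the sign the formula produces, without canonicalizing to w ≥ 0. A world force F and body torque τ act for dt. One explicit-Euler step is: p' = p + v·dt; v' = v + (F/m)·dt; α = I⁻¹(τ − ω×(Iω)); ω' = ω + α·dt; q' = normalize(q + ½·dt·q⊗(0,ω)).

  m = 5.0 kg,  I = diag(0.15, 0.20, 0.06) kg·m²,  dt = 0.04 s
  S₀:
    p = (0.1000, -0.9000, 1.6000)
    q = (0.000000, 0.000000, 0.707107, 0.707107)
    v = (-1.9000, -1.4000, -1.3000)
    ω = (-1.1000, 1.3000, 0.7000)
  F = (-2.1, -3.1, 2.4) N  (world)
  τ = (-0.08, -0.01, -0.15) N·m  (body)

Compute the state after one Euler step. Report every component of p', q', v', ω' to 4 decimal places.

p' = (0.0240, -0.9560, 1.5480)
q' = (-0.0283, -0.0085, 0.6911, 0.7222)
v' = (-1.9168, -1.4248, -1.2808)
ω' = (-1.0874, 1.3119, 0.6477)

new position p' = (0.0240, -0.9560, 1.5480)
v' = v + a·dt = (-1.9168, -1.4248, -1.2808)
α = I⁻¹(τ − ω×Iω) = (0.3160, 0.2965, -1.3083)
ω' = ω + α·dt = (-1.0874, 1.3119, 0.6477)
q⊗(0,ω) = (-1.4142140, -0.4242642, -0.7778177, 0.7778177)
q + ½dt·q⊗(0,ω), renormalized = (-0.0283, -0.0085, 0.6911, 0.7222)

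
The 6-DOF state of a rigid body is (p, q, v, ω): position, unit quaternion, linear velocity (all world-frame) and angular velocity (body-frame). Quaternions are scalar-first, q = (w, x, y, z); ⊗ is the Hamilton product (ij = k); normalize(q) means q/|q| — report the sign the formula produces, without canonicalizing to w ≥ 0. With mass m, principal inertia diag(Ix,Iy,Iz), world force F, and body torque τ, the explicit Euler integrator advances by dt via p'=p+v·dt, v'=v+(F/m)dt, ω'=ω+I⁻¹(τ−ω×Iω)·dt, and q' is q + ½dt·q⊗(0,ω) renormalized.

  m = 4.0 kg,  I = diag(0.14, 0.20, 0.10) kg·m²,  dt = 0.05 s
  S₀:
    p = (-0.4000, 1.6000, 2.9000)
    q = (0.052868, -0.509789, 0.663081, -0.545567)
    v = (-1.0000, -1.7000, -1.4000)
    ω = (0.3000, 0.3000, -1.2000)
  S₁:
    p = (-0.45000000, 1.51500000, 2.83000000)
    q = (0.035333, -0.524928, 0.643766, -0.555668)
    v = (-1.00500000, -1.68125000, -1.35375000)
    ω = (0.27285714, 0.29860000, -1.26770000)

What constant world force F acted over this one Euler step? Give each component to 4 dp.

velocity change Δv = (-0.00500000, 0.01875000, 0.04625000)
F = m·Δv/dt = (-0.4000, 1.5000, 3.7000)

F = (-0.4000, 1.5000, 3.7000)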